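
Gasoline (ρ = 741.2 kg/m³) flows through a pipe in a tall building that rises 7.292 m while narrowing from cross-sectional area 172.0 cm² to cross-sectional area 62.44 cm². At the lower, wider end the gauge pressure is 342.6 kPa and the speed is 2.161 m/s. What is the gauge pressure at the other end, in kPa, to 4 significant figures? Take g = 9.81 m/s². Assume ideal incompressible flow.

Mass conservation (A₁v₁ = A₂v₂) gives v₂ = 2.161 × 172.0/62.44 = 5.953 m/s.
Bernoulli: P₁ + ½ρv₁² + ρg h₁ = P₂ + ½ρv₂² + ρg h₂, so P₂ = P₁ + ½ρ(v₁² − v₂²) − ρg(h₂ − h₁).
P₂ = 342600 + ½·741.2·(2.161² − 5.953²) − 741.2·9.81·(+7.292) = 342600 + (-11400) − (53020) = 278200 Pa.

P₂ ≈ 278.2 kPa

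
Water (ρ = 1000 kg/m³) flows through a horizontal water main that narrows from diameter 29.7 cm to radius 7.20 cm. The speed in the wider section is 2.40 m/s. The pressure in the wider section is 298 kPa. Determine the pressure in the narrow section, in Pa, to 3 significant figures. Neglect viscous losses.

Mass conservation (A₁v₁ = A₂v₂) gives v₂ = 2.40 × 693/163 = 10.2 m/s.
Along the horizontal streamline, P + ½ρv² is constant.
P₂ = P₁ − ½ρ(v₂² − v₁²) = 298000 − ½·1000·(10.2² − 2.40²) = 298000 − 49200 = 249000 Pa.

P₂ = 249000 Pa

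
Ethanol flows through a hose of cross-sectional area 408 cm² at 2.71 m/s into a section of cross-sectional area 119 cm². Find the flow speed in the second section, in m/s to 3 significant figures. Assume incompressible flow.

9.29 m/s

By continuity, v₂ = v₁·A₁/A₂ = 2.71·(408/119) = 9.29 m/s.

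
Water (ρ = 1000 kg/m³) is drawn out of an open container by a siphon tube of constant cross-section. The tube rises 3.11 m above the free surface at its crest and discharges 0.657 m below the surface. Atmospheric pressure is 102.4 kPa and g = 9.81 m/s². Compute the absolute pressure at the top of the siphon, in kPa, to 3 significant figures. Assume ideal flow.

P_top ≈ 65.4 kPa

The outlet speed comes from Torricelli: v = √(2g·0.657) = 3.59 m/s.
With constant cross-section the crest speed equals v; applying Bernoulli from the surface up to the crest, P_top = P_atm − ½ρv² − ρg·h_top.
P_top = 102400 − ½·1000·3.59² − 1000·9.81·3.11 = 65400 Pa.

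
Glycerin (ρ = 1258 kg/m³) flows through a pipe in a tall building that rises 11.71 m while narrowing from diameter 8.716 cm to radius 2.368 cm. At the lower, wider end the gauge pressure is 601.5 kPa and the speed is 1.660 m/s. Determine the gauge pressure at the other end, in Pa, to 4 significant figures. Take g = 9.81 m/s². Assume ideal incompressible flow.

P₂ ≈ 438800 Pa

The volume flow rate is constant, so v₂ = (A₁/A₂)v₁ = (59.67/17.62)·1.660 = 5.622 m/s.
Applying Bernoulli between the two ends and solving for P₂: P₂ = P₁ + ½ρ(v₁² − v₂²) − ρgΔh.
P₂ = 601500 + ½·1258·(1.660² − 5.622²) − 1258·9.81·(+11.71) = 601500 + (-18150) − (144500) = 438800 Pa.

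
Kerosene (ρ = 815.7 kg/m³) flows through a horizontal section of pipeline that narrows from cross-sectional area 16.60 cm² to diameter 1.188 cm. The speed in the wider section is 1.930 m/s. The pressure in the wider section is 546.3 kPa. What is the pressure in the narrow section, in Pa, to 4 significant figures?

P₂ ≈ 207100 Pa

Mass conservation (A₁v₁ = A₂v₂) gives v₂ = 1.930 × 16.60/1.108 = 28.90 m/s.
Along the horizontal streamline, P + ½ρv² is constant.
P₂ = P₁ − ½ρ(v₂² − v₁²) = 546300 − ½·815.7·(28.90² − 1.930²) = 546300 − 339200 = 207100 Pa.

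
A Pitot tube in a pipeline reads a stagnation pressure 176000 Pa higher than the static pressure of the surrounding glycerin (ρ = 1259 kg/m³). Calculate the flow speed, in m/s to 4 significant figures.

v = 16.72 m/s

The dynamic pressure equals the rise in static pressure at the stagnation point: ΔP = ½ρv².
v = √(2ΔP/ρ) = √(2·176000/1259) = 16.72 m/s.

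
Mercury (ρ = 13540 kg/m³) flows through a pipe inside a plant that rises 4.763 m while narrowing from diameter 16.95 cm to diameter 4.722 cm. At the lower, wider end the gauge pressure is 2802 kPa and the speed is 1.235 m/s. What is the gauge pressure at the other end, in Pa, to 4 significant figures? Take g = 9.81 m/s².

P₂ = 465300 Pa

By continuity, v₂ = v₁·A₁/A₂ = 1.235·(225.6/17.51) = 15.91 m/s.
Energy conservation along the streamline gives P₂ = P₁ − ½ρ(v₂² − v₁²) − ρg(h₂ − h₁).
P₂ = 2802000 + ½·13540·(1.235² − 15.91²) − 13540·9.81·(+4.763) = 2802000 + (-1704000) − (632700) = 465300 Pa.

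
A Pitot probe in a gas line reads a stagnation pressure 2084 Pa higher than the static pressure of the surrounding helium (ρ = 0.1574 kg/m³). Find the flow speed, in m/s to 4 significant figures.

Bernoulli between the free stream and the stagnation point: ½ρv² = P_stag − P_static.
v = √(2ΔP/ρ) = √(2·2084/0.1574) = 162.7 m/s.

v = 162.7 m/s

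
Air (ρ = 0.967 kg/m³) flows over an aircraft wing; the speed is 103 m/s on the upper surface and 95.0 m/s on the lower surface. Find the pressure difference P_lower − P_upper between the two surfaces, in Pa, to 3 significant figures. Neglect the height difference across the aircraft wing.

Bernoulli (same height): P_lower − P_upper = ½ρ(v_upper² − v_lower²).
ΔP = ½·0.967·(103² − 95.0²) = 766 Pa.

ΔP ≈ 766 Pa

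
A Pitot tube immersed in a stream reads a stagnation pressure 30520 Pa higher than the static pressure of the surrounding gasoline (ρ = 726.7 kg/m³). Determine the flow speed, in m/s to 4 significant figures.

Bernoulli between the free stream and the stagnation point: ½ρv² = P_stag − P_static.
v = √(2ΔP/ρ) = √(2·30520/726.7) = 9.165 m/s.

9.165 m/s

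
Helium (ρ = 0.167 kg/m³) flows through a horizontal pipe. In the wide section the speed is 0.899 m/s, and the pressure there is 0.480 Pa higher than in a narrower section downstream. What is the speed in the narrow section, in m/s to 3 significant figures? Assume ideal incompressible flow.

v₂ = 2.56 m/s

With h₁ = h₂, rearranging Bernoulli gives v₂ = √(v₁² + 2ΔP/ρ).
v₂ = √(0.899² + 2·0.480/0.167) = √(0.808 + 5.75) = 2.56 m/s.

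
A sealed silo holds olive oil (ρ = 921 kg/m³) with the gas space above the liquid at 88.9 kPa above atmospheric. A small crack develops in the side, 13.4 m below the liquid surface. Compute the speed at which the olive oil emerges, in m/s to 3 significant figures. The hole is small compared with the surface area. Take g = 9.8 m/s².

Take point 1 at the surface (v₁ ≈ 0) and point 2 at the hole (at atmospheric pressure). Bernoulli: P₁ + ρg h = P_atm + ½ρv₂².
With P₁ − P_atm = 88900 Pa, v₂ = √(2gh + 2ΔP/ρ) = √(2·9.8·13.4 + 2·88900/921) = 21.3 m/s.

21.3 m/s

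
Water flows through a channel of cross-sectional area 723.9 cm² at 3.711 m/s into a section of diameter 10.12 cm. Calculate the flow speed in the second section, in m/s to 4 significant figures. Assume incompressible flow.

33.40 m/s

Mass conservation (A₁v₁ = A₂v₂) gives v₂ = 3.711 × 723.9/80.44 = 33.40 m/s.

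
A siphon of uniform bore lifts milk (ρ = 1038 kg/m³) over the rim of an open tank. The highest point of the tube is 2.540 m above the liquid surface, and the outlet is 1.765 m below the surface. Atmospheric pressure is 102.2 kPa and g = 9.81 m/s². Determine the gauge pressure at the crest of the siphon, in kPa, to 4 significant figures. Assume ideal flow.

-43.84 kPa

From the surface to the outlet (both open to atmosphere, surface at rest): v = √(2g·h_out) = √(2·9.81·1.765) = 5.885 m/s.
The bore is uniform, so the speed at the crest is the same v. Bernoulli surface→crest: P_atm = P_top + ½ρv² + ρg·h_top.
P_top = 102200 − ½·1038·5.885² − 1038·9.81·2.540 = 58360 Pa. So P_gauge = P_top − P_atm = -43840 Pa.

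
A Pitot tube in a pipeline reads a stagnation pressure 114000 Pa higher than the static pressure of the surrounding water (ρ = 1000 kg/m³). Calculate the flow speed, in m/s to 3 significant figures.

15.1 m/s

At the stagnation point the flow is brought to rest, so Bernoulli gives P_stag − P_static = ½ρv².
v = √(2ΔP/ρ) = √(2·114000/1000) = 15.1 m/s.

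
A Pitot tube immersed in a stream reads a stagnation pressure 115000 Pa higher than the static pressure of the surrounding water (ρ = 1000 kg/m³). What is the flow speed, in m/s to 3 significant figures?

v = 15.2 m/s

At the stagnation point the flow is brought to rest, so Bernoulli gives P_stag − P_static = ½ρv².
v = √(2ΔP/ρ) = √(2·115000/1000) = 15.2 m/s.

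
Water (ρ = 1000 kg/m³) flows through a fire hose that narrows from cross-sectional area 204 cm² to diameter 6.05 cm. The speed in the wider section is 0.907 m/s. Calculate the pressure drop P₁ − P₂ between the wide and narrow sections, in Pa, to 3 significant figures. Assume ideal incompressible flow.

20300 Pa

By continuity, v₂ = v₁·A₁/A₂ = 0.907·(204/28.7) = 6.44 m/s.
Bernoulli (h₁ = h₂): P₁ − P₂ = ½ρ(v₂² − v₁²).
P₁ − P₂ = ½·1000·(6.44² − 0.907²) = ½·1000·40.6 = 20300 Pa.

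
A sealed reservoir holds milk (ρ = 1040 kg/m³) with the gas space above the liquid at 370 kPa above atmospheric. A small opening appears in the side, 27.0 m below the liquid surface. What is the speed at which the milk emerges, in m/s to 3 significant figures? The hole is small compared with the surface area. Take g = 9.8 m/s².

Take point 1 at the surface (v₁ ≈ 0) and point 2 at the hole (at atmospheric pressure). Bernoulli: P₁ + ρg h = P_atm + ½ρv₂².
With P₁ − P_atm = 370000 Pa, v₂ = √(2gh + 2ΔP/ρ) = √(2·9.8·27.0 + 2·370000/1040) = 35.2 m/s.

v ≈ 35.2 m/s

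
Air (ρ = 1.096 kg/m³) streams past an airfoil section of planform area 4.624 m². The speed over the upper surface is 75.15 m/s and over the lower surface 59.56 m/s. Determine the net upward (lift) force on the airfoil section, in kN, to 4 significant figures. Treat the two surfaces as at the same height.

F ≈ 5.322 kN

The faster flow above has the lower pressure; Bernoulli (same height) gives ΔP = ½ρ(v_up² − v_low²).
ΔP = ½·1.096·(75.15² − 59.56²) = 1151 Pa.
Lift = ΔP · A = 1151 × 4.624 = 5322 N.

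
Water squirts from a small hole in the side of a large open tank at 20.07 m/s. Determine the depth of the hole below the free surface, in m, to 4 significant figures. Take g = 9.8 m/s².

Torricelli: v = √(2gh), so h = v²/(2g).
h = 20.07²/(2·9.8) = 402.8/19.60 = 20.55 m.

h ≈ 20.55 m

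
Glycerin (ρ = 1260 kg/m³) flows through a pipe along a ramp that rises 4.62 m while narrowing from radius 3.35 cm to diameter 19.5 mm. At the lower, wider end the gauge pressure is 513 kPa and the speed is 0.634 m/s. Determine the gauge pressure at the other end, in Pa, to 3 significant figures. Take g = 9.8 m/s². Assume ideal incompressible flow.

P₂ = 421000 Pa

The volume flow rate is constant, so v₂ = (A₁/A₂)v₁ = (35.3/2.99)·0.634 = 7.48 m/s.
Bernoulli: P₁ + ½ρv₁² + ρg h₁ = P₂ + ½ρv₂² + ρg h₂, so P₂ = P₁ + ½ρ(v₁² − v₂²) − ρg(h₂ − h₁).
P₂ = 513000 + ½·1260·(0.634² − 7.48²) − 1260·9.8·(+4.62) = 513000 + (-35000) − (57000) = 421000 Pa.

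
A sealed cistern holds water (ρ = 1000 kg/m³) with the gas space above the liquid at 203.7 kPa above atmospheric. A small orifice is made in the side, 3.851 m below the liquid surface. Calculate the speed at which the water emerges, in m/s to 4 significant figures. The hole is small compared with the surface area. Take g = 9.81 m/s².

v = 21.98 m/s

Take point 1 at the surface (v₁ ≈ 0) and point 2 at the hole (at atmospheric pressure). Bernoulli: P₁ + ρg h = P_atm + ½ρv₂².
With P₁ − P_atm = 203700 Pa, v₂ = √(2gh + 2ΔP/ρ) = √(2·9.81·3.851 + 2·203700/1000) = 21.98 m/s.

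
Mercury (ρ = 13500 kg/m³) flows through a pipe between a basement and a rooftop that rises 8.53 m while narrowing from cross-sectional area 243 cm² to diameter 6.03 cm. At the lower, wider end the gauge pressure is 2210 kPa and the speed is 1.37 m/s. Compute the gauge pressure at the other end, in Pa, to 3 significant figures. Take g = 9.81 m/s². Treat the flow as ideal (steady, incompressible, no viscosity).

P₂ ≈ 176000 Pa

Mass conservation (A₁v₁ = A₂v₂) gives v₂ = 1.37 × 243/28.6 = 11.7 m/s.
Energy conservation along the streamline gives P₂ = P₁ − ½ρ(v₂² − v₁²) − ρg(h₂ − h₁).
P₂ = 2210000 + ½·13500·(1.37² − 11.7²) − 13500·9.81·(+8.53) = 2210000 + (-905000) − (1130000) = 176000 Pa.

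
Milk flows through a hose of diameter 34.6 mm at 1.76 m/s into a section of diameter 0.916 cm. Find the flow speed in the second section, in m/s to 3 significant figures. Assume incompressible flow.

v₂ ≈ 25.1 m/s

The volume flow rate is constant, so v₂ = (A₁/A₂)v₁ = (9.40/0.659)·1.76 = 25.1 m/s.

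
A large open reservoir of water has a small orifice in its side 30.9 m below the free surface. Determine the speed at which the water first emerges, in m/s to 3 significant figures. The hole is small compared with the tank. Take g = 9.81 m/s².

Torricelli's result v = √(2gh) gives v = √(2·9.81·30.9) = 24.6 m/s.

24.6 m/s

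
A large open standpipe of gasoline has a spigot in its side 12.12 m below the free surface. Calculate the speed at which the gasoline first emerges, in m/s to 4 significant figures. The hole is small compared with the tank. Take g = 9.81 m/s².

Bernoulli from surface to hole (P equal, v_surface ≈ 0): v = √(2gh) = √(2×9.81×12.12) = 15.42 m/s.

v = 15.42 m/s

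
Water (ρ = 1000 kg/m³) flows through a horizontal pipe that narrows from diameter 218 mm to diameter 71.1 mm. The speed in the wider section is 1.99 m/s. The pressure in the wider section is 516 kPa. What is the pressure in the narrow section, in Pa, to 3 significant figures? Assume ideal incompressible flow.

P₂ ≈ 343000 Pa

By continuity, v₂ = v₁·A₁/A₂ = 1.99·(373/39.7) = 18.7 m/s.
With no height change, Bernoulli's equation is P₁ + ½ρv₁² = P₂ + ½ρv₂².
P₂ = P₁ − ½ρ(v₂² − v₁²) = 516000 − ½·1000·(18.7² − 1.99²) = 516000 − 173000 = 343000 Pa.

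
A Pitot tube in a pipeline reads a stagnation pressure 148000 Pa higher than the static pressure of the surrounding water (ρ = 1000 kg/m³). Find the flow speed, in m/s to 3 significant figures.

Bernoulli between the free stream and the stagnation point: ½ρv² = P_stag − P_static.
v = √(2ΔP/ρ) = √(2·148000/1000) = 17.2 m/s.

v ≈ 17.2 m/s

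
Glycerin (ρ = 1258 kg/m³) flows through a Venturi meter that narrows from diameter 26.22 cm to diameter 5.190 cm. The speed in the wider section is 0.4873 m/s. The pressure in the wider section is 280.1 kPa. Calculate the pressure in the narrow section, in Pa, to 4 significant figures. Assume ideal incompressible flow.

183000 Pa

The volume flow rate is constant, so v₂ = (A₁/A₂)v₁ = (540.0/21.16)·0.4873 = 12.44 m/s.
The pipe is horizontal, so Bernoulli reduces to P₁ + ½ρv₁² = P₂ + ½ρv₂².
P₂ = P₁ − ½ρ(v₂² − v₁²) = 280100 − ½·1258·(12.44² − 0.4873²) = 280100 − 97150 = 183000 Pa.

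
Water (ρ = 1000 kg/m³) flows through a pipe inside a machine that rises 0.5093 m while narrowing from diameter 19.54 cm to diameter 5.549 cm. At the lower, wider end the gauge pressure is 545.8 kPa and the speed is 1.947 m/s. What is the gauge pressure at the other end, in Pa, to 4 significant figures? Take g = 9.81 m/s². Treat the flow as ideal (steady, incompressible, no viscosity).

Mass conservation (A₁v₁ = A₂v₂) gives v₂ = 1.947 × 299.9/24.18 = 24.14 m/s.
Energy conservation along the streamline gives P₂ = P₁ − ½ρ(v₂² − v₁²) − ρg(h₂ − h₁).
P₂ = 545800 + ½·1000·(1.947² − 24.14²) − 1000·9.81·(+0.5093) = 545800 + (-289500) − (4996) = 251300 Pa.

P₂ ≈ 251300 Pa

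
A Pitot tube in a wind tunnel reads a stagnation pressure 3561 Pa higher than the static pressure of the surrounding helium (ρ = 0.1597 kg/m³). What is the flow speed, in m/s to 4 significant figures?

Bernoulli between the free stream and the stagnation point: ½ρv² = P_stag − P_static.
v = √(2ΔP/ρ) = √(2·3561/0.1597) = 211.2 m/s.

211.2 m/s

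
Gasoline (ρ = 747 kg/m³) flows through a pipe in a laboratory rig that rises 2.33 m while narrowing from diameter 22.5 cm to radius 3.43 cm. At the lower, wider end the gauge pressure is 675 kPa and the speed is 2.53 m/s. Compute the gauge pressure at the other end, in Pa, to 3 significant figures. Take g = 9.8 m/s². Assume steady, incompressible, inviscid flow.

The volume flow rate is constant, so v₂ = (A₁/A₂)v₁ = (398/37.0)·2.53 = 27.2 m/s.
Energy conservation along the streamline gives P₂ = P₁ − ½ρ(v₂² − v₁²) − ρg(h₂ − h₁).
P₂ = 675000 + ½·747·(2.53² − 27.2²) − 747·9.8·(+2.33) = 675000 + (-274000) − (17100) = 384000 Pa.

P₂ ≈ 384000 Pa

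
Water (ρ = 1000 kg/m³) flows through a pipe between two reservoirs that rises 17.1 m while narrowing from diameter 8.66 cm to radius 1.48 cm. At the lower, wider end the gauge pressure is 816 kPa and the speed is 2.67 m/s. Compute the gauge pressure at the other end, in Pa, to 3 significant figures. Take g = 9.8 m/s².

P₂ ≈ 391000 Pa

The volume flow rate is constant, so v₂ = (A₁/A₂)v₁ = (58.9/6.88)·2.67 = 22.9 m/s.
Energy conservation along the streamline gives P₂ = P₁ − ½ρ(v₂² − v₁²) − ρg(h₂ − h₁).
P₂ = 816000 + ½·1000·(2.67² − 22.9²) − 1000·9.8·(+17.1) = 816000 + (-258000) − (168000) = 391000 Pa.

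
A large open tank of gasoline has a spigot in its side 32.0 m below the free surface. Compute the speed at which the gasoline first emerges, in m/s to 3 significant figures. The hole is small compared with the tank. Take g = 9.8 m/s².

v ≈ 25.0 m/s

With the surface at rest and both surface and jet at atmospheric pressure, Bernoulli gives ρg h = ½ρv², so v = √(2gh) = √(2·9.8·32.0) = 25.0 m/s.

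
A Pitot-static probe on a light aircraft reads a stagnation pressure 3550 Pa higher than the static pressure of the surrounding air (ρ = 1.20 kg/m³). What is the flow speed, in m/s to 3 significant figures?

v ≈ 76.9 m/s

At the stagnation point the flow is brought to rest, so Bernoulli gives P_stag − P_static = ½ρv².
v = √(2ΔP/ρ) = √(2·3550/1.20) = 76.9 m/s.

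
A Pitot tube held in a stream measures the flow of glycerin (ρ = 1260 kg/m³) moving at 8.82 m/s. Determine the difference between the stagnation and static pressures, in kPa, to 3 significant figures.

49.0 kPa

The dynamic pressure equals the rise in static pressure at the stagnation point: ΔP = ½ρv².
ΔP = ½·1260·8.82² = 49000 Pa.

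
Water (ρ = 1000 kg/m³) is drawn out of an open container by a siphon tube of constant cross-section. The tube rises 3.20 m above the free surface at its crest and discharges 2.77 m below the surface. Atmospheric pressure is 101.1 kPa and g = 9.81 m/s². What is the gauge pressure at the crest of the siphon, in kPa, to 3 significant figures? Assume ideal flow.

P_gauge ≈ -58.6 kPa

The outlet speed comes from Torricelli: v = √(2g·2.77) = 7.37 m/s.
The bore is uniform, so the speed at the crest is the same v. Bernoulli surface→crest: P_atm = P_top + ½ρv² + ρg·h_top.
P_top = 101100 − ½·1000·7.37² − 1000·9.81·3.20 = 42500 Pa. So P_gauge = P_top − P_atm = -58600 Pa.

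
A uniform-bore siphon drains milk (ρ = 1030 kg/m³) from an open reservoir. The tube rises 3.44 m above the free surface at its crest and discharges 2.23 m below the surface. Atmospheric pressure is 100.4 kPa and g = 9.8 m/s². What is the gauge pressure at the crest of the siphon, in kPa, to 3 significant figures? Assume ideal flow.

The outlet speed comes from Torricelli: v = √(2g·2.23) = 6.61 m/s.
The bore is uniform, so the speed at the crest is the same v. Bernoulli surface→crest: P_atm = P_top + ½ρv² + ρg·h_top.
P_top = 100400 − ½·1030·6.61² − 1030·9.8·3.44 = 43200 Pa. So P_gauge = P_top − P_atm = -57200 Pa.

P_gauge = -57.2 kPa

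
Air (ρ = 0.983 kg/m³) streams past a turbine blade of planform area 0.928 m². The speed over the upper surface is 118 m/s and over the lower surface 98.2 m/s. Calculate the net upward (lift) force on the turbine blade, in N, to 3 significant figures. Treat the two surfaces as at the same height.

From P + ½ρv² = const at equal height, P_low − P_up = ½ρ(v_up² − v_low²).
ΔP = ½·0.983·(118² − 98.2²) = 2100 Pa.
Lift = ΔP · A = 2100 × 0.928 = 1950 N.

F = 1950 N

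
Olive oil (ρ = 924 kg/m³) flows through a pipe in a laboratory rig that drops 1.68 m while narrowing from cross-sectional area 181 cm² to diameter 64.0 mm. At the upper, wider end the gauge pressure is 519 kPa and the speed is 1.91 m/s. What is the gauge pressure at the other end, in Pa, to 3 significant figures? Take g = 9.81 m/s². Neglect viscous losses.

P₂ = 483000 Pa

The volume flow rate is constant, so v₂ = (A₁/A₂)v₁ = (181/32.2)·1.91 = 10.7 m/s.
Bernoulli: P₁ + ½ρv₁² + ρg h₁ = P₂ + ½ρv₂² + ρg h₂, so P₂ = P₁ + ½ρ(v₁² − v₂²) − ρg(h₂ − h₁).
P₂ = 519000 + ½·924·(1.91² − 10.7²) − 924·9.81·(−1.68) = 519000 + (-51700) − (-15200) = 483000 Pa.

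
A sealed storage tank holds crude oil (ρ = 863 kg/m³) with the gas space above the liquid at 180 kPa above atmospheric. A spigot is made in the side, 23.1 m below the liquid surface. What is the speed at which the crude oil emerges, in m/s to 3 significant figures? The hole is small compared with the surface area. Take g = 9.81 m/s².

Take point 1 at the surface (v₁ ≈ 0) and point 2 at the hole (at atmospheric pressure). Bernoulli: P₁ + ρg h = P_atm + ½ρv₂².
With P₁ − P_atm = 180000 Pa, v₂ = √(2gh + 2ΔP/ρ) = √(2·9.81·23.1 + 2·180000/863) = 29.5 m/s.

29.5 m/s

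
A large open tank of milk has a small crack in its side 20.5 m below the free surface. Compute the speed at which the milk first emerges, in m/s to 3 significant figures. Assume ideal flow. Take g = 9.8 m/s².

Bernoulli from surface to hole (P equal, v_surface ≈ 0): v = √(2gh) = √(2×9.8×20.5) = 20.0 m/s.

20.0 m/s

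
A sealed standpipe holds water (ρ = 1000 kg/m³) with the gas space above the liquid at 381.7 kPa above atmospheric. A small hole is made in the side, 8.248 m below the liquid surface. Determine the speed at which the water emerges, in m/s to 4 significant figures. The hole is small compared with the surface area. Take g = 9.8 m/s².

v ≈ 30.41 m/s

Take point 1 at the surface (v₁ ≈ 0) and point 2 at the hole (at atmospheric pressure). Bernoulli: P₁ + ρg h = P_atm + ½ρv₂².
With P₁ − P_atm = 381700 Pa, v₂ = √(2gh + 2ΔP/ρ) = √(2·9.8·8.248 + 2·381700/1000) = 30.41 m/s.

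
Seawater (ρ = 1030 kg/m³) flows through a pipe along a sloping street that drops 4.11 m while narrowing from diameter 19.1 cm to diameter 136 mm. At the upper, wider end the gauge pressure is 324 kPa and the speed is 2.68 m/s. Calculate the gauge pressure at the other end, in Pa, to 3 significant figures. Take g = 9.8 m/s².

The volume flow rate is constant, so v₂ = (A₁/A₂)v₁ = (287/145)·2.68 = 5.29 m/s.
Applying Bernoulli between the two ends and solving for P₂: P₂ = P₁ + ½ρ(v₁² − v₂²) − ρgΔh.
P₂ = 324000 + ½·1030·(2.68² − 5.29²) − 1030·9.8·(−4.11) = 324000 + (-10700) − (-41500) = 355000 Pa.

355000 Pa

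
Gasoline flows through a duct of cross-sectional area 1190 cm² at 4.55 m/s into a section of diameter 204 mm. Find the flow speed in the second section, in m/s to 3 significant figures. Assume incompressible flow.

v₂ ≈ 16.6 m/s

By continuity, v₂ = v₁·A₁/A₂ = 4.55·(1190/327) = 16.6 m/s.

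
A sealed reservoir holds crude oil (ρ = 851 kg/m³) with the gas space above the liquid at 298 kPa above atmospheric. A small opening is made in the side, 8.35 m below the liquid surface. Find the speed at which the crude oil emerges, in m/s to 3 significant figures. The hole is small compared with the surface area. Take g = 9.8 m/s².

v ≈ 29.4 m/s

Take point 1 at the surface (v₁ ≈ 0) and point 2 at the hole (at atmospheric pressure). Bernoulli: P₁ + ρg h = P_atm + ½ρv₂².
With P₁ − P_atm = 298000 Pa, v₂ = √(2gh + 2ΔP/ρ) = √(2·9.8·8.35 + 2·298000/851) = 29.4 m/s.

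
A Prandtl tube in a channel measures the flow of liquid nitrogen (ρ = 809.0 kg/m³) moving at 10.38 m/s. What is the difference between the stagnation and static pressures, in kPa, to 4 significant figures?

The dynamic pressure equals the rise in static pressure at the stagnation point: ΔP = ½ρv².
ΔP = ½·809.0·10.38² = 43580 Pa.

ΔP ≈ 43.58 kPa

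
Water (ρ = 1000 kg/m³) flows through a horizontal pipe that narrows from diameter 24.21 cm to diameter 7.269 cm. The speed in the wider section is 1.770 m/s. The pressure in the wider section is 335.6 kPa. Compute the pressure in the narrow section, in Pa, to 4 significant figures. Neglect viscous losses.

Continuity gives A₁v₁ = A₂v₂, so v₂ = (460.3 cm²)/(41.50 cm²) × 1.770 m/s = 19.63 m/s.
The pipe is horizontal, so Bernoulli reduces to P₁ + ½ρv₁² = P₂ + ½ρv₂².
P₂ = P₁ − ½ρ(v₂² − v₁²) = 335600 − ½·1000·(19.63² − 1.770²) = 335600 − 191200 = 144400 Pa.

144400 Pa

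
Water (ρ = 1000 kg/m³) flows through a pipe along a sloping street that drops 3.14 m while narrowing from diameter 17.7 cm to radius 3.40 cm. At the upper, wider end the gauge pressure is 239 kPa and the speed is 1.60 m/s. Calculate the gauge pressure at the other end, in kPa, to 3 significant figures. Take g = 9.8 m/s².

By continuity, v₂ = v₁·A₁/A₂ = 1.60·(246/36.3) = 10.8 m/s.
Energy conservation along the streamline gives P₂ = P₁ − ½ρ(v₂² − v₁²) − ρg(h₂ − h₁).
P₂ = 239000 + ½·1000·(1.60² − 10.8²) − 1000·9.8·(−3.14) = 239000 + (-57500) − (-30800) = 212000 Pa.

P₂ = 212 kPa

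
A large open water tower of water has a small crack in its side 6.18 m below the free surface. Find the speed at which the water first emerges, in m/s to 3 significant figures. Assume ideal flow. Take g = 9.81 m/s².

Bernoulli from surface to hole (P equal, v_surface ≈ 0): v = √(2gh) = √(2×9.81×6.18) = 11.0 m/s.

v ≈ 11.0 m/s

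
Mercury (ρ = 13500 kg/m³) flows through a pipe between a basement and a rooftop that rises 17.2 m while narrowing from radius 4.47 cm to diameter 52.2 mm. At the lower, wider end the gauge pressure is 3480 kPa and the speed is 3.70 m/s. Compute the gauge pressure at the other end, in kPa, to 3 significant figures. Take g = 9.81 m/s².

P₂ ≈ 500 kPa

Mass conservation (A₁v₁ = A₂v₂) gives v₂ = 3.70 × 62.8/21.4 = 10.9 m/s.
Applying Bernoulli between the two ends and solving for P₂: P₂ = P₁ + ½ρ(v₁² − v₂²) − ρgΔh.
P₂ = 3480000 + ½·13500·(3.70² − 10.9²) − 13500·9.81·(+17.2) = 3480000 + (-703000) − (2280000) = 500000 Pa.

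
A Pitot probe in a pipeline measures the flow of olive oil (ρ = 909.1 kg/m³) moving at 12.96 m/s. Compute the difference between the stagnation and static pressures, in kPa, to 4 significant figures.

76.35 kPa

The dynamic pressure equals the rise in static pressure at the stagnation point: ΔP = ½ρv².
ΔP = ½·909.1·12.96² = 76350 Pa.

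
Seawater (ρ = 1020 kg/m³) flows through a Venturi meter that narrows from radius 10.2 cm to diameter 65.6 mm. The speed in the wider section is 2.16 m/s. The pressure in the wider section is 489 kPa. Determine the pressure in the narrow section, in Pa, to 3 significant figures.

P₂ ≈ 269000 Pa

The volume flow rate is constant, so v₂ = (A₁/A₂)v₁ = (327/33.8)·2.16 = 20.9 m/s.
Along the horizontal streamline, P + ½ρv² is constant.
P₂ = P₁ − ½ρ(v₂² − v₁²) = 489000 − ½·1020·(20.9² − 2.16²) = 489000 − 220000 = 269000 Pa.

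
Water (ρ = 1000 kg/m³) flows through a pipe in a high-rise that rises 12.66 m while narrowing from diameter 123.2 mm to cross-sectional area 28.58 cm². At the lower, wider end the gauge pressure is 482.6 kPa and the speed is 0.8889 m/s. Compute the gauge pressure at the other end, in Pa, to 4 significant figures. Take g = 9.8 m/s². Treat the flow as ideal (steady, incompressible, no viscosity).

P₂ ≈ 352100 Pa

The volume flow rate is constant, so v₂ = (A₁/A₂)v₁ = (119.2/28.58)·0.8889 = 3.708 m/s.
Applying Bernoulli between the two ends and solving for P₂: P₂ = P₁ + ½ρ(v₁² − v₂²) − ρgΔh.
P₂ = 482600 + ½·1000·(0.8889² − 3.708²) − 1000·9.8·(+12.66) = 482600 + (-6478) − (124100) = 352100 Pa.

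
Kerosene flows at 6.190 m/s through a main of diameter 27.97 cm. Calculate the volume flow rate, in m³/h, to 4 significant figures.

Q = A·v = 0.06144 m² × 6.190 m/s = 0.3803 m³/s.
Converting: 0.3803 m³/s × 3600 = 1369 m³/h.

Q ≈ 1369 m³/h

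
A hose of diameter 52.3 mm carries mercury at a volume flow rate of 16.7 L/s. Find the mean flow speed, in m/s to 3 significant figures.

Q = 16.7 L/s = 0.0167 m³/s.
v = Q/A = 0.0167 / 0.00215 = 7.77 m/s.

7.77 m/s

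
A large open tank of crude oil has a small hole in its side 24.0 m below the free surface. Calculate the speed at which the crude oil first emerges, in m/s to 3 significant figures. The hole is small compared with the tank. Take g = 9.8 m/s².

v ≈ 21.7 m/s

With the surface at rest and both surface and jet at atmospheric pressure, Bernoulli gives ρg h = ½ρv², so v = √(2gh) = √(2·9.8·24.0) = 21.7 m/s.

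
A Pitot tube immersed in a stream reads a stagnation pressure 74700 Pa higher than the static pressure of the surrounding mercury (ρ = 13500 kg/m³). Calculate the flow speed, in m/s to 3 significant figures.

v ≈ 3.33 m/s

The dynamic pressure equals the rise in static pressure at the stagnation point: ΔP = ½ρv².
v = √(2ΔP/ρ) = √(2·74700/13500) = 3.33 m/s.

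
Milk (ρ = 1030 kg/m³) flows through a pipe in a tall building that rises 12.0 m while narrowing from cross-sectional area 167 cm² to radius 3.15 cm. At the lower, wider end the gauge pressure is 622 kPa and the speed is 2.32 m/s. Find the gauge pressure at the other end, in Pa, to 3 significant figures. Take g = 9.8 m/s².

By continuity, v₂ = v₁·A₁/A₂ = 2.32·(167/31.2) = 12.4 m/s.
Energy conservation along the streamline gives P₂ = P₁ − ½ρ(v₂² − v₁²) − ρg(h₂ − h₁).
P₂ = 622000 + ½·1030·(2.32² − 12.4²) − 1030·9.8·(+12.0) = 622000 + (-76800) − (121000) = 424000 Pa.

424000 Pa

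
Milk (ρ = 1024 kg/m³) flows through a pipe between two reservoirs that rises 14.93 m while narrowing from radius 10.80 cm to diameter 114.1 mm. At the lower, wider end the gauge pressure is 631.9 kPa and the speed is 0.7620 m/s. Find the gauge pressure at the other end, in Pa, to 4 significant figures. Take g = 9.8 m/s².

478600 Pa

The volume flow rate is constant, so v₂ = (A₁/A₂)v₁ = (366.4/102.2)·0.7620 = 2.731 m/s.
Applying Bernoulli between the two ends and solving for P₂: P₂ = P₁ + ½ρ(v₁² − v₂²) − ρgΔh.
P₂ = 631900 + ½·1024·(0.7620² − 2.731²) − 1024·9.8·(+14.93) = 631900 + (-3521) − (149800) = 478600 Pa.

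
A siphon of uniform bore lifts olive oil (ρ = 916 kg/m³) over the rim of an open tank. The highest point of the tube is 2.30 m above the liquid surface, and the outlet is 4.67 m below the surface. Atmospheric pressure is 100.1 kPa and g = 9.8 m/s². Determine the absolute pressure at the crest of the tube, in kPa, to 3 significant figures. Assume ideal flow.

P_top ≈ 37.5 kPa

From the surface to the outlet (both open to atmosphere, surface at rest): v = √(2g·h_out) = √(2·9.8·4.67) = 9.57 m/s.
Continuity keeps v the same throughout the tube; from surface to crest, P_atm + 0 = P_top + ½ρv² + ρg·h_top.
P_top = 100100 − ½·916·9.57² − 916·9.8·2.30 = 37500 Pa.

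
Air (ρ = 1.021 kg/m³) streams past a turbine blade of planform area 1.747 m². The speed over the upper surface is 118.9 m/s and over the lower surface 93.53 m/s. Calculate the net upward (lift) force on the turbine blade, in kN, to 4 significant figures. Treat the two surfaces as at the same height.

The faster flow above has the lower pressure; Bernoulli (same height) gives ΔP = ½ρ(v_up² − v_low²).
ΔP = ½·1.021·(118.9² − 93.53²) = 2751 Pa.
Lift = ΔP · A = 2751 × 1.747 = 4806 N.

F = 4.806 kN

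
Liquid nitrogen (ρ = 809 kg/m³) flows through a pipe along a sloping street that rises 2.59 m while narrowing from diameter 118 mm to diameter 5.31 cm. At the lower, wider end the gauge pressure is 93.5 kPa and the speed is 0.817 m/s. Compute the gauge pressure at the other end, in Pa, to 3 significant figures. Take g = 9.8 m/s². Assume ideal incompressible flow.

The volume flow rate is constant, so v₂ = (A₁/A₂)v₁ = (109/22.1)·0.817 = 4.03 m/s.
Energy conservation along the streamline gives P₂ = P₁ − ½ρ(v₂² − v₁²) − ρg(h₂ − h₁).
P₂ = 93500 + ½·809·(0.817² − 4.03²) − 809·9.8·(+2.59) = 93500 + (-6310) − (20500) = 66700 Pa.

P₂ ≈ 66700 Pa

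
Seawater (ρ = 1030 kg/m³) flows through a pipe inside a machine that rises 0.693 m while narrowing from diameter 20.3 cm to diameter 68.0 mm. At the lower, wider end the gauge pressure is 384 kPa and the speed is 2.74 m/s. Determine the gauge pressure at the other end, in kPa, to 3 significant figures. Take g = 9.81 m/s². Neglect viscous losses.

73.8 kPa

Continuity gives A₁v₁ = A₂v₂, so v₂ = (324 cm²)/(36.3 cm²) × 2.74 m/s = 24.4 m/s.
Applying Bernoulli between the two ends and solving for P₂: P₂ = P₁ + ½ρ(v₁² − v₂²) − ρgΔh.
P₂ = 384000 + ½·1030·(2.74² − 24.4²) − 1030·9.81·(+0.693) = 384000 + (-303000) − (7000) = 73800 Pa.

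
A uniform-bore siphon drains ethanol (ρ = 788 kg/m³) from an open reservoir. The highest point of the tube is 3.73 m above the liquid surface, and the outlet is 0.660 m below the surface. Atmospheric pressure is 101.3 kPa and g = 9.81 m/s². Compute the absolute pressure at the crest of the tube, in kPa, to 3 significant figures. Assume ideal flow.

P_top = 67.4 kPa

Bernoulli surface→outlet gives ½v² = g·h_out, so v = √(2·9.81·0.660) = 3.60 m/s.
The bore is uniform, so the speed at the crest is the same v. Bernoulli surface→crest: P_atm = P_top + ½ρv² + ρg·h_top.
P_top = 101300 − ½·788·3.60² − 788·9.81·3.73 = 67400 Pa.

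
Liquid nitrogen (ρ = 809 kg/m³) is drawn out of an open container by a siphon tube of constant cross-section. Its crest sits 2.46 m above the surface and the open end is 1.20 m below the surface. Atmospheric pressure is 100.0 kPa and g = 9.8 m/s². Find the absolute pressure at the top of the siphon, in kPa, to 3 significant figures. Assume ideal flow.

Bernoulli surface→outlet gives ½v² = g·h_out, so v = √(2·9.8·1.20) = 4.85 m/s.
With constant cross-section the crest speed equals v; applying Bernoulli from the surface up to the crest, P_top = P_atm − ½ρv² − ρg·h_top.
P_top = 100000 − ½·809·4.85² − 809·9.8·2.46 = 71000 Pa.

71.0 kPa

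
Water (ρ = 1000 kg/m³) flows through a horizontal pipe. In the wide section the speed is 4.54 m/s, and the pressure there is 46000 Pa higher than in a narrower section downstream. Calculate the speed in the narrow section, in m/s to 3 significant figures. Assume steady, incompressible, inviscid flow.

10.6 m/s

Along the level pipe P + ½ρv² is conserved, hence v₂² = v₁² + 2(P₁ − P₂)/ρ.
v₂ = √(4.54² + 2·46000/1000) = √(20.6 + 92.0) = 10.6 m/s.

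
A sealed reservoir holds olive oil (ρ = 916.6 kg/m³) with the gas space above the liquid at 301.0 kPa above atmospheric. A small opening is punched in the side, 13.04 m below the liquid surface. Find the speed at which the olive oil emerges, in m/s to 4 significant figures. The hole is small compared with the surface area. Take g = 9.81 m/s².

Take point 1 at the surface (v₁ ≈ 0) and point 2 at the hole (at atmospheric pressure). Bernoulli: P₁ + ρg h = P_atm + ½ρv₂².
With P₁ − P_atm = 301000 Pa, v₂ = √(2gh + 2ΔP/ρ) = √(2·9.81·13.04 + 2·301000/916.6) = 30.21 m/s.

v ≈ 30.21 m/s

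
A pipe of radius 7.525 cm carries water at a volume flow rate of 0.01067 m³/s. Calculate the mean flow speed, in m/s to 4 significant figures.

v ≈ 0.5998 m/s

Q = 0.01067 m³/s = 0.01067 m³/s.
v = Q/A = 0.01067 / 0.01779 = 0.5998 m/s.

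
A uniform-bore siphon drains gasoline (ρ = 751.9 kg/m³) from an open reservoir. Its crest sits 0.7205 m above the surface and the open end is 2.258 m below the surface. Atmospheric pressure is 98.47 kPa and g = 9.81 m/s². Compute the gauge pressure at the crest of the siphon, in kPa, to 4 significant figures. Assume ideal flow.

The outlet speed comes from Torricelli: v = √(2g·2.258) = 6.656 m/s.
The bore is uniform, so the speed at the crest is the same v. Bernoulli surface→crest: P_atm = P_top + ½ρv² + ρg·h_top.
P_top = 98470 − ½·751.9·6.656² − 751.9·9.81·0.7205 = 76500 Pa. So P_gauge = P_top − P_atm = -21970 Pa.

-21.97 kPa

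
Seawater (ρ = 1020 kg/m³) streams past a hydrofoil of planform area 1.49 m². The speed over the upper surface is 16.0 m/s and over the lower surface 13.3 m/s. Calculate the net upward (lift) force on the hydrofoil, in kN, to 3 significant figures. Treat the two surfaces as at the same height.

F ≈ 60.1 kN

With equal heights on the two surfaces, Bernoulli gives P_lower − P_upper = ½ρ(v_upper² − v_lower²).
ΔP = ½·1020·(16.0² − 13.3²) = 40300 Pa.
Lift = ΔP · A = 40300 × 1.49 = 60100 N.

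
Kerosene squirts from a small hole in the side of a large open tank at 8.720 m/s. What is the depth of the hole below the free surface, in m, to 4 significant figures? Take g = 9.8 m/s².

Torricelli: v = √(2gh), so h = v²/(2g).
h = 8.720²/(2·9.8) = 76.04/19.60 = 3.880 m.

h ≈ 3.880 m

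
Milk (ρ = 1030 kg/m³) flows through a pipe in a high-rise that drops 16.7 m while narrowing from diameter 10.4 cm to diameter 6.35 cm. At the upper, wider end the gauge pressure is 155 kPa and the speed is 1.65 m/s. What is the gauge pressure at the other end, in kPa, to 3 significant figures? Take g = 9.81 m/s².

P₂ ≈ 315 kPa

By continuity, v₂ = v₁·A₁/A₂ = 1.65·(84.9/31.7) = 4.43 m/s.
Bernoulli: P₁ + ½ρv₁² + ρg h₁ = P₂ + ½ρv₂² + ρg h₂, so P₂ = P₁ + ½ρ(v₁² − v₂²) − ρg(h₂ − h₁).
P₂ = 155000 + ½·1030·(1.65² − 4.43²) − 1030·9.81·(−16.7) = 155000 + (-8690) − (-169000) = 315000 Pa.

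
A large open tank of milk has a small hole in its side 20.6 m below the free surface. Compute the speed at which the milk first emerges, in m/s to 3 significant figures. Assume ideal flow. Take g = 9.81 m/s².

20.1 m/s

Bernoulli from surface to hole (P equal, v_surface ≈ 0): v = √(2gh) = √(2×9.81×20.6) = 20.1 m/s.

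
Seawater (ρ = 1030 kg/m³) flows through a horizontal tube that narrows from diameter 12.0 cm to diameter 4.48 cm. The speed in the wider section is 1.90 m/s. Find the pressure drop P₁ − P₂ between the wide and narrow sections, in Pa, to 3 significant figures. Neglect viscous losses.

93800 Pa

By continuity, v₂ = v₁·A₁/A₂ = 1.90·(113/15.8) = 13.6 m/s.
With no height change, Bernoulli's equation is P₁ + ½ρv₁² = P₂ + ½ρv₂².
P₁ − P₂ = ½·1030·(13.6² − 1.90²) = ½·1030·182 = 93800 Pa.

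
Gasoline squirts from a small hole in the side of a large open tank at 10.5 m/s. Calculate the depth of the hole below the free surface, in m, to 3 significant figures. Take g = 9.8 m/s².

h ≈ 5.62 m

For a small hole in a large open tank, ½v² = gh, giving h = v²/(2g).
h = 10.5²/(2·9.8) = 110/19.60 = 5.62 m.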